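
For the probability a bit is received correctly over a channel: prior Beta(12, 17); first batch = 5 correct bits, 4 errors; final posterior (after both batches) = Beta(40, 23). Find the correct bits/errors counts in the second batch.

Sequential conjugate updates are equivalent to a single update on the pooled data, so total successes = posterior α − prior α and total failures = posterior β − prior β.
Total across both batches: 40−12=28 correct bits, 23−17=6 errors.
Subtract the first batch: 28−5=23 correct bits and 6−4=2 errors.

23 correct bits and 2 errors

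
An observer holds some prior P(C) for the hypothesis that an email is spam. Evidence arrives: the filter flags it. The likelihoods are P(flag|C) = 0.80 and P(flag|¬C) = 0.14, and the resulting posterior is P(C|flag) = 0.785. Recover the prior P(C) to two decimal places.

Bayes' rule in odds form gives O(C|E) = O(C)·[P(E|C)/P(E|¬C)], hence O(C) = O(C|E)/LR.
Posterior odds = 0.785/(1−0.785) = 3.6512. LR = 0.80/0.14 = 5.7143.
Prior odds = 3.6512/5.7143 = 0.6390, so P(C) = 0.6390/(1+0.6390) ≈ 0.39.

P(C) = 0.39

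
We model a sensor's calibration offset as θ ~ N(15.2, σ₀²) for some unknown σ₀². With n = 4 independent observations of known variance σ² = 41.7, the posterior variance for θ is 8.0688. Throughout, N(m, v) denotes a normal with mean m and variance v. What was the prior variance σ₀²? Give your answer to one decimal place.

Posterior precision equals prior precision plus data precision: 1/σ_n² = 1/σ₀² + n/σ².
So 1/σ₀² = 1/8.0688 − 4/41.7 = 0.123934 − 0.095923 = 0.028011.
Hence σ₀² = 1/0.028011 ≈ 35.7.

σ₀² = 35.7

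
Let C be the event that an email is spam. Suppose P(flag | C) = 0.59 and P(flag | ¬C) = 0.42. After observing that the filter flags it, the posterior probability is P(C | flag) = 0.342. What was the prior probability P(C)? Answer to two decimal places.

Bayes' rule in odds form gives O(C|E) = O(C)·[P(E|C)/P(E|¬C)], hence O(C) = O(C|E)/LR.
Posterior odds = 0.342/(1−0.342) = 0.5198. LR = 0.59/0.42 = 1.4048.
Prior odds = 0.5198/1.4048 = 0.3700, so P(C) = 0.3700/(1+0.3700) ≈ 0.27.

P(C) = 0.27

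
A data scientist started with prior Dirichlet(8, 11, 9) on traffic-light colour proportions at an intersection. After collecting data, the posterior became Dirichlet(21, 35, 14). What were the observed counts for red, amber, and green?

For a Dirichlet(α) prior with multinomial counts c, the posterior is Dirichlet(α + c) componentwise.
Counts are posterior − prior componentwise: 21−8=13, 35−11=24, 14−9=5.

counts (13, 24, 5)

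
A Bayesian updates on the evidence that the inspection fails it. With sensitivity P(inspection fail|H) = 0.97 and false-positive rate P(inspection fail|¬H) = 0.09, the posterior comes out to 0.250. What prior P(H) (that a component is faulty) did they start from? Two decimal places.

In odds form, posterior odds = prior odds × likelihood ratio, so prior odds = posterior odds ÷ LR.
Posterior odds = 0.250/(1−0.250) = 0.3333. LR = 0.97/0.09 = 10.7778.
Prior odds = 0.3333/10.7778 = 0.0309, so P(H) = 0.0309/(1+0.0309) ≈ 0.03.

P(H) = 0.03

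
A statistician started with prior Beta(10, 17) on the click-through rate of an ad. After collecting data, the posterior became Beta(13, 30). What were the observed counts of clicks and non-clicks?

Beta is conjugate to the binomial likelihood: posterior = Beta(a+s, b+f).
Match parameters: s=13−10=3, f=30−17=13.

3 clicks and 13 non-clicks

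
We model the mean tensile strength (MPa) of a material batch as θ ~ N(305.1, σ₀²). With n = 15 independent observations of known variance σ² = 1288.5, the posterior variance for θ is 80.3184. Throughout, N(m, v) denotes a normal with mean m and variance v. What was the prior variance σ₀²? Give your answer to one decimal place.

Posterior precision equals prior precision plus data precision: 1/σ_n² = 1/σ₀² + n/σ².
So 1/σ₀² = 1/80.3184 − 15/1288.5 = 0.012450 − 0.011641 = 0.000809.
Hence σ₀² = 1/0.000809 ≈ 1236.1.

σ₀² = 1236.1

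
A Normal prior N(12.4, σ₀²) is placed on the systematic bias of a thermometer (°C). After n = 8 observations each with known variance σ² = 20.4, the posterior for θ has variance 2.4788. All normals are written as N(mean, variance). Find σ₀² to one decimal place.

For the Normal–Normal model with known σ², precisions add: τ_n = τ₀ + n/σ².
So 1/σ₀² = 1/2.4788 − 8/20.4 = 0.403421 − 0.392157 = 0.011264.
Hence σ₀² = 1/0.011264 ≈ 88.8.

σ₀² = 88.8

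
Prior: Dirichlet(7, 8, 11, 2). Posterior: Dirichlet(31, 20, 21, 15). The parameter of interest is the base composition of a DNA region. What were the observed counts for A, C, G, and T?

counts (24, 12, 10, 13)

For a Dirichlet(α) prior with multinomial counts c, the posterior is Dirichlet(α + c) componentwise.
Counts are posterior − prior componentwise: 31−7=24, 20−8=12, 21−11=10, 15−2=13.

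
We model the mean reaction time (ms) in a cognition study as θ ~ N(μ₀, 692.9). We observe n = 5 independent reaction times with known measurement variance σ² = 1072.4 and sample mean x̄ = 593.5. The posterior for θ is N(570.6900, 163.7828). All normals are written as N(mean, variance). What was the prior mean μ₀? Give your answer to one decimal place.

The posterior mean is a precision-weighted average: μ_n = (τ₀μ₀ + τ_data·x̄)/(τ₀+τ_data), with τ₀=1/σ₀² and τ_data=n/σ².
Here τ₀ = 1/692.9 = 0.001443 and τ_data = 5/1072.4 = 0.004662, so τ_n = 0.006105.
Rearranging for μ₀: μ₀ = (μ_n·τ_n − τ_data·x̄)/τ₀ = (570.6900·0.006105 − 0.004662·593.5) / 0.001443 = 0.717165/0.001443 ≈ 497.0.

μ₀ = 497.0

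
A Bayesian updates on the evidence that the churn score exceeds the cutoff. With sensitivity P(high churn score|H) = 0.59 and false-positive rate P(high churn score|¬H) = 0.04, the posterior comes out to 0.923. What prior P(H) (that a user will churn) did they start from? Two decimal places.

P(H) = 0.45

Bayes' rule in odds form gives O(H|E) = O(H)·[P(E|H)/P(E|¬H)], hence O(H) = O(H|E)/LR.
Posterior odds = 0.923/(1−0.923) = 11.9870. LR = 0.59/0.04 = 14.7500.
Prior odds = 11.9870/14.7500 = 0.8127, so P(H) = 0.8127/(1+0.8127) ≈ 0.45.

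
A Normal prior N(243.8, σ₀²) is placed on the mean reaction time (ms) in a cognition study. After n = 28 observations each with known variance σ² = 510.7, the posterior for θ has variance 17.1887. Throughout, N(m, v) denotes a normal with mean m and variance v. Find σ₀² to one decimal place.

For the Normal–Normal model with known σ², precisions add: τ_n = τ₀ + n/σ².
So 1/σ₀² = 1/17.1887 − 28/510.7 = 0.058178 − 0.054827 = 0.003351.
Hence σ₀² = 1/0.003351 ≈ 298.4.

σ₀² = 298.4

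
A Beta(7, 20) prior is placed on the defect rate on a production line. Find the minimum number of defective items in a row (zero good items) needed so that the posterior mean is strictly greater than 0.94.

After k defective items and 0 good items the posterior is Beta(7+k, 20), with mean (7+k)/(7+20+k).
Set (7+k)/(27+k) > 0.94 and solve: k > (0.94·27 − 7)/(1 − 0.94) = 306.333.
The smallest integer exceeding 306.333 is 307, and checking k=307: (314)/(334) = 0.9401 > 0.94.

k = 307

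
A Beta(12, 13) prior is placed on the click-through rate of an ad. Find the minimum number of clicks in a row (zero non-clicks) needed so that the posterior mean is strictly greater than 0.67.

k = 15

After k clicks and 0 non-clicks the posterior is Beta(12+k, 13), with mean (12+k)/(12+13+k).
Set (12+k)/(25+k) > 0.67 and solve: k > (0.67·25 − 12)/(1 − 0.67) = 14.394.
The smallest integer exceeding 14.394 is 15, and checking k=15: (27)/(40) = 0.6750 > 0.67.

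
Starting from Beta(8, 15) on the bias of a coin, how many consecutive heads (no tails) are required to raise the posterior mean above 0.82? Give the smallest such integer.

k = 61

After k heads and 0 tails the posterior is Beta(8+k, 15), with mean (8+k)/(8+15+k).
Set (8+k)/(23+k) > 0.82 and solve: k > (0.82·23 − 8)/(1 − 0.82) = 60.333.
The smallest integer exceeding 60.333 is 61.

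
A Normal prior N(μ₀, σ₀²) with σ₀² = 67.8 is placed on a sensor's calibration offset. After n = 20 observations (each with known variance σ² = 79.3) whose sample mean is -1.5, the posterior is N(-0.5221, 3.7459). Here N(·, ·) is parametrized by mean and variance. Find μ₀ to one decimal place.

With known observation variance, the Normal–Normal posterior has precision τ_n = τ₀ + n/σ² and mean μ_n = (τ₀μ₀ + (n/σ²)x̄)/τ_n.
Here τ₀ = 1/67.8 = 0.014749 and τ_data = 20/79.3 = 0.252207, so τ_n = 0.266956.
Rearranging for μ₀: μ₀ = (μ_n·τ_n − τ_data·x̄)/τ₀ = (-0.5221·0.266956 − 0.252207·-1.5) / 0.014749 = 0.238933/0.014749 ≈ 16.2.

μ₀ = 16.2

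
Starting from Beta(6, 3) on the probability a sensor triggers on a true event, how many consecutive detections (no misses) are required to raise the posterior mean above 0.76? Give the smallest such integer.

After k detections and 0 misses the posterior is Beta(6+k, 3), with mean (6+k)/(6+3+k).
Set (6+k)/(9+k) > 0.76 and solve: k > (0.76·9 − 6)/(1 − 0.76) = 3.500.
The smallest integer exceeding 3.500 is 4, and checking k=4: (10)/(13) = 0.7692 > 0.76.

k = 4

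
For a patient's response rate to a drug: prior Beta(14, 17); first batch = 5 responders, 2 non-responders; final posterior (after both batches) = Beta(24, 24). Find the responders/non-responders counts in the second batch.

Sequential conjugate updates are equivalent to a single update on the pooled data, so total successes = posterior α − prior α and total failures = posterior β − prior β.
Total across both batches: 24−14=10 responders, 24−17=7 non-responders.
Subtract the first batch: 10−5=5 responders and 7−2=5 non-responders.

5 responders and 5 non-responders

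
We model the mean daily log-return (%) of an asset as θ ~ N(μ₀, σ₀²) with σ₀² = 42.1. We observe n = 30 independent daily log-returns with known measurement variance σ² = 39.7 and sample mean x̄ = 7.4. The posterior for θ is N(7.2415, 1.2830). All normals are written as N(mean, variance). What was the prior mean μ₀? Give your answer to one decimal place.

μ₀ = 2.2

With known observation variance, the Normal–Normal posterior has precision τ_n = τ₀ + n/σ² and mean μ_n = (τ₀μ₀ + (n/σ²)x̄)/τ_n.
Here τ₀ = 1/42.1 = 0.023753 and τ_data = 30/39.7 = 0.755668, so τ_n = 0.779421.
Rearranging for μ₀: μ₀ = (μ_n·τ_n − τ_data·x̄)/τ₀ = (7.2415·0.779421 − 0.755668·7.4) / 0.023753 = 0.052234/0.023753 ≈ 2.2.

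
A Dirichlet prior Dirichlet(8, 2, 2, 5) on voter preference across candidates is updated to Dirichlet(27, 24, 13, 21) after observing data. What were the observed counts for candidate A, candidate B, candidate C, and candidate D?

counts (19, 22, 11, 16)

For a Dirichlet(α) prior with multinomial counts c, the posterior is Dirichlet(α + c) componentwise.
Counts are posterior − prior componentwise: 27−8=19, 24−2=22, 13−2=11, 21−5=16.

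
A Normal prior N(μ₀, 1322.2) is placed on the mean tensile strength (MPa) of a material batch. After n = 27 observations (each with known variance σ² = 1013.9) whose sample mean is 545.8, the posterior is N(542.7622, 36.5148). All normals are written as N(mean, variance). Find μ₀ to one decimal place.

The posterior mean is a precision-weighted average: μ_n = (τ₀μ₀ + τ_data·x̄)/(τ₀+τ_data), with τ₀=1/σ₀² and τ_data=n/σ².
Here τ₀ = 1/1322.2 = 0.000756 and τ_data = 27/1013.9 = 0.026630, so τ_n = 0.027386.
Rearranging for μ₀: μ₀ = (μ_n·τ_n − τ_data·x̄)/τ₀ = (542.7622·0.027386 − 0.026630·545.8) / 0.000756 = 0.329432/0.000756 ≈ 435.8.

μ₀ = 435.8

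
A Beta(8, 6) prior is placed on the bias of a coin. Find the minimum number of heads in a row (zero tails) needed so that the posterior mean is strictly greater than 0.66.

k = 4

After k heads and 0 tails the posterior is Beta(8+k, 6), with mean (8+k)/(8+6+k).
Set (8+k)/(14+k) > 0.66 and solve: k > (0.66·14 − 8)/(1 − 0.66) = 3.647.
The smallest integer exceeding 3.647 is 4, and checking k=4: (12)/(18) = 0.6667 > 0.66.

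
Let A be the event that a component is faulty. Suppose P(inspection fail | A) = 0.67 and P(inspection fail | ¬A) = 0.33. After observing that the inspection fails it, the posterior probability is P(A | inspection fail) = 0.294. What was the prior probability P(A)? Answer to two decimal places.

Bayes' rule in odds form gives O(A|E) = O(A)·[P(E|A)/P(E|¬A)], hence O(A) = O(A|E)/LR.
Posterior odds = 0.294/(1−0.294) = 0.4164. LR = 0.67/0.33 = 2.0303.
Prior odds = 0.4164/2.0303 = 0.2051, so P(A) = 0.2051/(1+0.2051) ≈ 0.17.

P(A) = 0.17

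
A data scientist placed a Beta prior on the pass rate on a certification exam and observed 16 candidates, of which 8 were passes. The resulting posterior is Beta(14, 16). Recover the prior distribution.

Beta(6, 8)

Under Beta–binomial conjugacy the posterior parameters are (α+s, β+f).
So α = 14 − 8 = 6 and β = 16 − 8 = 8.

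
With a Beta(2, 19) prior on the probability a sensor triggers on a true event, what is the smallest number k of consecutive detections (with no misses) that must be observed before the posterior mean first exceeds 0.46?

After k detections and 0 misses the posterior is Beta(2+k, 19), with mean (2+k)/(2+19+k).
Set (2+k)/(21+k) > 0.46 and solve: k > (0.46·21 − 2)/(1 − 0.46) = 14.185.
The smallest integer exceeding 14.185 is 15.

k = 15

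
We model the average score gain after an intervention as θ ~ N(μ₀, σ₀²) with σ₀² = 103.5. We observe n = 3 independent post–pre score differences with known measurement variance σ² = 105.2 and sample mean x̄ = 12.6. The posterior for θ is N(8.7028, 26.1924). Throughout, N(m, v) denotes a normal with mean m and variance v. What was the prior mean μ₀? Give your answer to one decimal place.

The posterior mean is a precision-weighted average: μ_n = (τ₀μ₀ + τ_data·x̄)/(τ₀+τ_data), with τ₀=1/σ₀² and τ_data=n/σ².
Here τ₀ = 1/103.5 = 0.009662 and τ_data = 3/105.2 = 0.028517, so τ_n = 0.038179.
Rearranging for μ₀: μ₀ = (μ_n·τ_n − τ_data·x̄)/τ₀ = (8.7028·0.038179 − 0.028517·12.6) / 0.009662 = -0.027050/0.009662 ≈ -2.8.

μ₀ = -2.8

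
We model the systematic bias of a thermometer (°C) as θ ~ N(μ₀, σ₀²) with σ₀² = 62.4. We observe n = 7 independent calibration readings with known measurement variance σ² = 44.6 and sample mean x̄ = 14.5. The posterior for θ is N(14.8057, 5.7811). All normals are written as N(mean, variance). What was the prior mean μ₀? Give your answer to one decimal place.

μ₀ = 17.8

With known observation variance, the Normal–Normal posterior has precision τ_n = τ₀ + n/σ² and mean μ_n = (τ₀μ₀ + (n/σ²)x̄)/τ_n.
Here τ₀ = 1/62.4 = 0.016026 and τ_data = 7/44.6 = 0.156951, so τ_n = 0.172977.
Rearranging for μ₀: μ₀ = (μ_n·τ_n − τ_data·x̄)/τ₀ = (14.8057·0.172977 − 0.156951·14.5) / 0.016026 = 0.285256/0.016026 ≈ 17.8.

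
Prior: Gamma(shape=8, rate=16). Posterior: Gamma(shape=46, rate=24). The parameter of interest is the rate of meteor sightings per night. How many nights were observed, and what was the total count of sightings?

Gamma–Poisson conjugacy: posterior shape = α + Σxᵢ, posterior rate = β + n.
Matching: Σxᵢ = 46 − 8 = 38 and n = 24 − 16 = 8.

n = 8 nights with total 38 sightings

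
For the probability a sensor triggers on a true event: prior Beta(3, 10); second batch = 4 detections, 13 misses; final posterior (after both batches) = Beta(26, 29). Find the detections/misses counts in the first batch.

19 detections and 6 misses

Because Beta–binomial updating is additive in the counts, the combined data contributed (α_post−α_prior, β_post−β_prior) successes and failures.
Total across both batches: 26−3=23 detections, 29−10=19 misses.
Subtract the second batch: 23−4=19 detections and 19−13=6 misses.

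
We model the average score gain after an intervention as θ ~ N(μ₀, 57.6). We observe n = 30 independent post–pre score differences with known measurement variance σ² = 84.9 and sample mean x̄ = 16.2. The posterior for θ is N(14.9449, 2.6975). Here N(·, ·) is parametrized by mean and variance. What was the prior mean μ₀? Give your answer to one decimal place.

The posterior mean is a precision-weighted average: μ_n = (τ₀μ₀ + τ_data·x̄)/(τ₀+τ_data), with τ₀=1/σ₀² and τ_data=n/σ².
Here τ₀ = 1/57.6 = 0.017361 and τ_data = 30/84.9 = 0.353357, so τ_n = 0.370718.
Rearranging for μ₀: μ₀ = (μ_n·τ_n − τ_data·x̄)/τ₀ = (14.9449·0.370718 − 0.353357·16.2) / 0.017361 = -0.184040/0.017361 ≈ -10.6.

μ₀ = -10.6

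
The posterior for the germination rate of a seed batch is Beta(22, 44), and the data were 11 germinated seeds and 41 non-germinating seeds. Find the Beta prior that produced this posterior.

Beta(11, 3)

A Beta(a, b) prior with s successes and f failures in binomial data gives a Beta(a+s, b+f) posterior.
So a = 22 − 11 = 11 and b = 44 − 41 = 3.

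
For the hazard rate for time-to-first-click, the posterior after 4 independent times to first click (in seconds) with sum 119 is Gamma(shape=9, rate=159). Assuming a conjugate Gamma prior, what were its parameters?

Gamma(shape=5, rate=40)

For an exponential likelihood with a Gamma(α, β) prior on the rate, n observations with total T give posterior Gamma(α+n, β+T).
So α = 9 − 4 = 5 and β = 159 − 119 = 40.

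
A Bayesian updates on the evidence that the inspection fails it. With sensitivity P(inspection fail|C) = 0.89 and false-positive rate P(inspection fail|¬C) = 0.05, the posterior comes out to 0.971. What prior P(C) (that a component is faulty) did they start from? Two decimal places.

Bayes' rule in odds form gives O(C|E) = O(C)·[P(E|C)/P(E|¬C)], hence O(C) = O(C|E)/LR.
Posterior odds = 0.971/(1−0.971) = 33.4828. LR = 0.89/0.05 = 17.8000.
Prior odds = 33.4828/17.8000 = 1.8811, so P(C) = 1.8811/(1+1.8811) ≈ 0.65.

P(C) = 0.65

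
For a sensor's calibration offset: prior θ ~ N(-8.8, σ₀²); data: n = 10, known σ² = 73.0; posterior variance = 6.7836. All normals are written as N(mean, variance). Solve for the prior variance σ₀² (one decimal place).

σ₀² = 95.9

Posterior precision equals prior precision plus data precision: 1/σ_n² = 1/σ₀² + n/σ².
So 1/σ₀² = 1/6.7836 − 10/73.0 = 0.147414 − 0.136986 = 0.010428.
Hence σ₀² = 1/0.010428 ≈ 95.9.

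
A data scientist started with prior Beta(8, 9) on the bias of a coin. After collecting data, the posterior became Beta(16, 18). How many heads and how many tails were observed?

8 heads and 9 tails

A Beta(α, β) prior with s successes and f failures in binomial data gives a Beta(α+s, β+f) posterior.
So s = 16 − 8 = 8 and f = 18 − 9 = 9.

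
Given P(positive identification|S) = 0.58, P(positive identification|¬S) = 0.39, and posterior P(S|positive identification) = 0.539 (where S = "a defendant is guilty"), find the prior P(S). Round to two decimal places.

In odds form, posterior odds = prior odds × likelihood ratio, so prior odds = posterior odds ÷ LR.
Posterior odds = 0.539/(1−0.539) = 1.1692. LR = 0.58/0.39 = 1.4872.
Prior odds = 1.1692/1.4872 = 0.7862, so P(S) = 0.7862/(1+0.7862) ≈ 0.44.

P(S) = 0.44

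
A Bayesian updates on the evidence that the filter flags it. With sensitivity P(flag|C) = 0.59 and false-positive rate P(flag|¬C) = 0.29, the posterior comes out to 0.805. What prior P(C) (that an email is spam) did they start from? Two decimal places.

Bayes' rule in odds form gives O(C|E) = O(C)·[P(E|C)/P(E|¬C)], hence O(C) = O(C|E)/LR.
Posterior odds = 0.805/(1−0.805) = 4.1282. LR = 0.59/0.29 = 2.0345.
Prior odds = 4.1282/2.0345 = 2.0291, so P(C) = 2.0291/(1+2.0291) ≈ 0.67.

P(C) = 0.67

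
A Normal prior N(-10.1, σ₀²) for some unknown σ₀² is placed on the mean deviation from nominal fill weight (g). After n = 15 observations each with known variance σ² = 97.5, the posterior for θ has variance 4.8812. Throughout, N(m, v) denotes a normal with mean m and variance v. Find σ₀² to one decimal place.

σ₀² = 19.6

Posterior precision equals prior precision plus data precision: 1/σ_n² = 1/σ₀² + n/σ².
So 1/σ₀² = 1/4.8812 − 15/97.5 = 0.204868 − 0.153846 = 0.051022.
Hence σ₀² = 1/0.051022 ≈ 19.6.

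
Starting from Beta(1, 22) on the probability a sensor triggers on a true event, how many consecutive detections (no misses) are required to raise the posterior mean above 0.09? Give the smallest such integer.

After k detections and 0 misses the posterior is Beta(1+k, 22), with mean (1+k)/(1+22+k).
Set (1+k)/(23+k) > 0.09 and solve: k > (0.09·23 − 1)/(1 − 0.09) = 1.176.
The smallest integer exceeding 1.176 is 2, and checking k=2: (3)/(25) = 0.1200 > 0.09.

k = 2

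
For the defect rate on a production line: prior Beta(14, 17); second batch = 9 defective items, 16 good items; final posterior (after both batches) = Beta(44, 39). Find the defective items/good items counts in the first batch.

21 defective items and 6 good items

Sequential conjugate updates are equivalent to a single update on the pooled data, so total successes = posterior α − prior α and total failures = posterior β − prior β.
Total across both batches: 44−14=30 defective items, 39−17=22 good items.
Subtract the second batch: 30−9=21 defective items and 22−16=6 good items.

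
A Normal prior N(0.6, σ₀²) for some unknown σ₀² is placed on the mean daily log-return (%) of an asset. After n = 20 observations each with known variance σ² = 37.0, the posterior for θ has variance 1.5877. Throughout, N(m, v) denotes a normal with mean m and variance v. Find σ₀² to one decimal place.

Posterior precision equals prior precision plus data precision: 1/σ_n² = 1/σ₀² + n/σ².
So 1/σ₀² = 1/1.5877 − 20/37.0 = 0.629842 − 0.540541 = 0.089301.
Hence σ₀² = 1/0.089301 ≈ 11.2.

σ₀² = 11.2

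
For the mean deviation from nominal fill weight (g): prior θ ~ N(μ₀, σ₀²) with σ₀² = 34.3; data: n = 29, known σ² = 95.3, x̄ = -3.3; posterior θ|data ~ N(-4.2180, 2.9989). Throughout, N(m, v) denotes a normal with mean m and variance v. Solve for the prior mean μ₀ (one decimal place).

μ₀ = -13.8

With known observation variance, the Normal–Normal posterior has precision τ_n = τ₀ + n/σ² and mean μ_n = (τ₀μ₀ + (n/σ²)x̄)/τ_n.
Here τ₀ = 1/34.3 = 0.029155 and τ_data = 29/95.3 = 0.304302, so τ_n = 0.333457.
Rearranging for μ₀: μ₀ = (μ_n·τ_n − τ_data·x̄)/τ₀ = (-4.2180·0.333457 − 0.304302·-3.3) / 0.029155 = -0.402325/0.029155 ≈ -13.8.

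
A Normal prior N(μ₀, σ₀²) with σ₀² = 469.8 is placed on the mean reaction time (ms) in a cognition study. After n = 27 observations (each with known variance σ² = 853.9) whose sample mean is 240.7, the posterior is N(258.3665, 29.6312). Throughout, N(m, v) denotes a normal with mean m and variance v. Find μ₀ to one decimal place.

With known observation variance, the Normal–Normal posterior has precision τ_n = τ₀ + n/σ² and mean μ_n = (τ₀μ₀ + (n/σ²)x̄)/τ_n.
Here τ₀ = 1/469.8 = 0.002129 and τ_data = 27/853.9 = 0.031620, so τ_n = 0.033749.
Rearranging for μ₀: μ₀ = (μ_n·τ_n − τ_data·x̄)/τ₀ = (258.3665·0.033749 − 0.031620·240.7) / 0.002129 = 1.108677/0.002129 ≈ 520.8.

μ₀ = 520.8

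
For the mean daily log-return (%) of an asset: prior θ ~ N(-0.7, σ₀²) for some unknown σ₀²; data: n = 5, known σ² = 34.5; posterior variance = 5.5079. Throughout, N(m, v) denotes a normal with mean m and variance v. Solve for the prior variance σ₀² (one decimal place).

σ₀² = 27.3

For the Normal–Normal model with known σ², precisions add: τ_n = τ₀ + n/σ².
So 1/σ₀² = 1/5.5079 − 5/34.5 = 0.181557 − 0.144928 = 0.036629.
Hence σ₀² = 1/0.036629 ≈ 27.3.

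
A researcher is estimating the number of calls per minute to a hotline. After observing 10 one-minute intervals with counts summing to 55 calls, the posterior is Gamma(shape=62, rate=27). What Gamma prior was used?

Gamma(shape=7, rate=17)

A Gamma(α, β) prior (rate parametrization) on a Poisson rate with n observations summing to S gives posterior Gamma(α+S, β+n).
So α = 62 − 55 = 7 and β = 27 − 10 = 17.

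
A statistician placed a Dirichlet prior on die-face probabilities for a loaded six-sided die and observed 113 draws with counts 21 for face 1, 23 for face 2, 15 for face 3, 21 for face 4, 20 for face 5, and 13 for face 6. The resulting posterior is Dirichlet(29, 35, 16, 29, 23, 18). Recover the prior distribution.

Dirichlet(8, 12, 1, 8, 3, 5)

For a Dirichlet(α) prior with multinomial counts c, the posterior is Dirichlet(α + c) componentwise.
Subtract each count from the matching posterior parameter: 29−21=8, 35−23=12, 16−15=1, 29−21=8, 23−20=3, 18−13=5.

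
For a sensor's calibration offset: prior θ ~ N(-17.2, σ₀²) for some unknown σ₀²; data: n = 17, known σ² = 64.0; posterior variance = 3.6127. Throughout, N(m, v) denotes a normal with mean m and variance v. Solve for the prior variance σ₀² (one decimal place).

For the Normal–Normal model with known σ², precisions add: τ_n = τ₀ + n/σ².
So 1/σ₀² = 1/3.6127 − 17/64.0 = 0.276801 − 0.265625 = 0.011176.
Hence σ₀² = 1/0.011176 ≈ 89.5.

σ₀² = 89.5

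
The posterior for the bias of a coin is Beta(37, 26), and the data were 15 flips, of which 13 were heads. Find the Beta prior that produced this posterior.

Beta(24, 24)

A Beta(a, b) prior with s successes and f failures in binomial data gives a Beta(a+s, b+f) posterior.
So a = 37 − 13 = 24 and b = 26 − 2 = 24.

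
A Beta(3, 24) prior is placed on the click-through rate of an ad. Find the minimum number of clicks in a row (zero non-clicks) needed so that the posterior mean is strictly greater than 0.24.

k = 5

After k clicks and 0 non-clicks the posterior is Beta(3+k, 24), with mean (3+k)/(3+24+k).
Set (3+k)/(27+k) > 0.24 and solve: k > (0.24·27 − 3)/(1 − 0.24) = 4.579.
The smallest integer exceeding 4.579 is 5.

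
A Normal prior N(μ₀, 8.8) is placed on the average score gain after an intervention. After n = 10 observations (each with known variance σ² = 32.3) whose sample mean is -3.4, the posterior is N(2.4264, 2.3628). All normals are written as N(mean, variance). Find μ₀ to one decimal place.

μ₀ = 18.3

With known observation variance, the Normal–Normal posterior has precision τ_n = τ₀ + n/σ² and mean μ_n = (τ₀μ₀ + (n/σ²)x̄)/τ_n.
Here τ₀ = 1/8.8 = 0.113636 and τ_data = 10/32.3 = 0.309598, so τ_n = 0.423234.
Rearranging for μ₀: μ₀ = (μ_n·τ_n − τ_data·x̄)/τ₀ = (2.4264·0.423234 − 0.309598·-3.4) / 0.113636 = 2.079568/0.113636 ≈ 18.3.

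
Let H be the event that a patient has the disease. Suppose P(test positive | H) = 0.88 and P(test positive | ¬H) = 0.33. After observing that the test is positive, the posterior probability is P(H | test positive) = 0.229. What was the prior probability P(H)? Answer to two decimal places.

P(H) = 0.10

Bayes' rule in odds form gives O(H|E) = O(H)·[P(E|H)/P(E|¬H)], hence O(H) = O(H|E)/LR.
Posterior odds = 0.229/(1−0.229) = 0.2970. LR = 0.88/0.33 = 2.6667.
Prior odds = 0.2970/2.6667 = 0.1114, so P(H) = 0.1114/(1+0.1114) ≈ 0.10.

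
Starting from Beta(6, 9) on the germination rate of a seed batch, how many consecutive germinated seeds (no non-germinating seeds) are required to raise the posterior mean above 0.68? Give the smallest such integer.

After k germinated seeds and 0 non-germinating seeds the posterior is Beta(6+k, 9), with mean (6+k)/(6+9+k).
Set (6+k)/(15+k) > 0.68 and solve: k > (0.68·15 − 6)/(1 − 0.68) = 13.125.
The smallest integer exceeding 13.125 is 14, and checking k=14: (20)/(29) = 0.6897 > 0.68.

k = 14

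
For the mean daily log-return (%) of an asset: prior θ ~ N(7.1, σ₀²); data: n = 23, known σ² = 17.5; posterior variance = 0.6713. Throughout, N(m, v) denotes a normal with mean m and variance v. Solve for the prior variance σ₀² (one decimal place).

For the Normal–Normal model with known σ², precisions add: τ_n = τ₀ + n/σ².
So 1/σ₀² = 1/0.6713 − 23/17.5 = 1.489647 − 1.314286 = 0.175361.
Hence σ₀² = 1/0.175361 ≈ 5.7.

σ₀² = 5.7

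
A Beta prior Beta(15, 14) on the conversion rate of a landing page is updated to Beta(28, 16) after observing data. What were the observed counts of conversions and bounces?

13 conversions and 2 bounces

Beta is conjugate to the binomial likelihood: posterior = Beta(α+s, β+f).
Match parameters: s=28−15=13, f=16−14=2.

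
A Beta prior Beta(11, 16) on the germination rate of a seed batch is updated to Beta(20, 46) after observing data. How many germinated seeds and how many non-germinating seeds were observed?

Under Beta–binomial conjugacy the posterior parameters are (α+s, β+f).
Match parameters: s=20−11=9, f=46−16=30.

9 germinated seeds and 30 non-germinating seeds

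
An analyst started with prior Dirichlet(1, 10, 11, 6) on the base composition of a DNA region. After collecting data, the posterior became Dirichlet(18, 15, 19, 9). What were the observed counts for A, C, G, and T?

For a Dirichlet(α) prior with multinomial counts c, the posterior is Dirichlet(α + c) componentwise.
Counts are posterior − prior componentwise: 18−1=17, 15−10=5, 19−11=8, 9−6=3.

counts (17, 5, 8, 3)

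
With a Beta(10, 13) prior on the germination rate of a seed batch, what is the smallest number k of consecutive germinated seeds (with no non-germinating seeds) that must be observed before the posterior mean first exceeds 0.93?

After k germinated seeds and 0 non-germinating seeds the posterior is Beta(10+k, 13), with mean (10+k)/(10+13+k).
Set (10+k)/(23+k) > 0.93 and solve: k > (0.93·23 − 10)/(1 − 0.93) = 162.714.
The smallest integer exceeding 162.714 is 163, and checking k=163: (173)/(186) = 0.9301 > 0.93.

k = 163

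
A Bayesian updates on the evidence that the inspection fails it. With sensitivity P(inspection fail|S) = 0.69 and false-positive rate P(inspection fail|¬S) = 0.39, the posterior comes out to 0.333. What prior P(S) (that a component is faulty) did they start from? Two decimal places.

P(S) = 0.22

Bayes' rule in odds form gives O(S|E) = O(S)·[P(E|S)/P(E|¬S)], hence O(S) = O(S|E)/LR.
Posterior odds = 0.333/(1−0.333) = 0.4993. LR = 0.69/0.39 = 1.7692.
Prior odds = 0.4993/1.7692 = 0.2822, so P(S) = 0.2822/(1+0.2822) ≈ 0.22.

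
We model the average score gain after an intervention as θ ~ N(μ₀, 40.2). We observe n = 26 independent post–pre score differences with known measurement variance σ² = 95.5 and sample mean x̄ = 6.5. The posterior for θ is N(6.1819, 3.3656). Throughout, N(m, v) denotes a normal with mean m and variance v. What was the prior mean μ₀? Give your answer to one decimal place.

With known observation variance, the Normal–Normal posterior has precision τ_n = τ₀ + n/σ² and mean μ_n = (τ₀μ₀ + (n/σ²)x̄)/τ_n.
Here τ₀ = 1/40.2 = 0.024876 and τ_data = 26/95.5 = 0.272251, so τ_n = 0.297127.
Rearranging for μ₀: μ₀ = (μ_n·τ_n − τ_data·x̄)/τ₀ = (6.1819·0.297127 − 0.272251·6.5) / 0.024876 = 0.067178/0.024876 ≈ 2.7.

μ₀ = 2.7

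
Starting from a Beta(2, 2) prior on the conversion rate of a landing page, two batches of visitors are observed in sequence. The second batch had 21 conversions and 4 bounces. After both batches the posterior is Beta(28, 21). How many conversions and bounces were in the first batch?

Sequential conjugate updates are equivalent to a single update on the pooled data, so total successes = posterior α − prior α and total failures = posterior β − prior β.
Total across both batches: 28−2=26 conversions, 21−2=19 bounces.
Subtract the second batch: 26−21=5 conversions and 19−4=15 bounces.

5 conversions and 15 bounces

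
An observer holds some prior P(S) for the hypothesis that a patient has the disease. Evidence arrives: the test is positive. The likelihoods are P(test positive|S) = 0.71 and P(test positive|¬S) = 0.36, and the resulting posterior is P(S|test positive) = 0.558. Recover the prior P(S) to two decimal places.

P(S) = 0.39

Bayes' rule in odds form gives O(S|E) = O(S)·[P(E|S)/P(E|¬S)], hence O(S) = O(S|E)/LR.
Posterior odds = 0.558/(1−0.558) = 1.2624. LR = 0.71/0.36 = 1.9722.
Prior odds = 1.2624/1.9722 = 0.6401, so P(S) = 0.6401/(1+0.6401) ≈ 0.39.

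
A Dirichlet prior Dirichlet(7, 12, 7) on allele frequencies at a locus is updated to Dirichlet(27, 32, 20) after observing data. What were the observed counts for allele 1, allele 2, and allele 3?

counts (20, 20, 13)

For a Dirichlet(α) prior with multinomial counts c, the posterior is Dirichlet(α + c) componentwise.
Counts are posterior − prior componentwise: 27−7=20, 32−12=20, 20−7=13.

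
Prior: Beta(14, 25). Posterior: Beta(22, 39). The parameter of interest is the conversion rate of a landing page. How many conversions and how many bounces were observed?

8 conversions and 14 bounces

A Beta(a, b) prior with s successes and f failures in binomial data gives a Beta(a+s, b+f) posterior.
Match parameters: s=22−14=8, f=39−25=14.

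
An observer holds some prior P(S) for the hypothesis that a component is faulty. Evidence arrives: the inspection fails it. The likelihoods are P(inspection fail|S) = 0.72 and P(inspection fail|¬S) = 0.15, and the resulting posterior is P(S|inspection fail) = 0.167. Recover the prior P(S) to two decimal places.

In odds form, posterior odds = prior odds × likelihood ratio, so prior odds = posterior odds ÷ LR.
Posterior odds = 0.167/(1−0.167) = 0.2005. LR = 0.72/0.15 = 4.8000.
Prior odds = 0.2005/4.8000 = 0.0418, so P(S) = 0.0418/(1+0.0418) ≈ 0.04.

P(S) = 0.04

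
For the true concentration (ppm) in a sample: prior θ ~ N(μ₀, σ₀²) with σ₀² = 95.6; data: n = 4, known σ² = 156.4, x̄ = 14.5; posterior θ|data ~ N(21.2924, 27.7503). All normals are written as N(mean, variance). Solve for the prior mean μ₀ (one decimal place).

μ₀ = 37.9

With known observation variance, the Normal–Normal posterior has precision τ_n = τ₀ + n/σ² and mean μ_n = (τ₀μ₀ + (n/σ²)x̄)/τ_n.
Here τ₀ = 1/95.6 = 0.010460 and τ_data = 4/156.4 = 0.025575, so τ_n = 0.036035.
Rearranging for μ₀: μ₀ = (μ_n·τ_n − τ_data·x̄)/τ₀ = (21.2924·0.036035 − 0.025575·14.5) / 0.010460 = 0.396434/0.010460 ≈ 37.9.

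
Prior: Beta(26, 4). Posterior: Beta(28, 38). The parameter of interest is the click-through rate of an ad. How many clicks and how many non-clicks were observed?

2 clicks and 34 non-clicks

Under Beta–binomial conjugacy the posterior parameters are (a+s, b+f).
Match parameters: s=28−26=2, f=38−4=34.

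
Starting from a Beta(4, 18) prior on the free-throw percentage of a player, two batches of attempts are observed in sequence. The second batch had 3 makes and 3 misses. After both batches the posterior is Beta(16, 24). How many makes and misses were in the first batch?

9 makes and 3 misses

Sequential conjugate updates are equivalent to a single update on the pooled data, so total successes = posterior α − prior α and total failures = posterior β − prior β.
Total across both batches: 16−4=12 makes, 24−18=6 misses.
Subtract the second batch: 12−3=9 makes and 6−3=3 misses.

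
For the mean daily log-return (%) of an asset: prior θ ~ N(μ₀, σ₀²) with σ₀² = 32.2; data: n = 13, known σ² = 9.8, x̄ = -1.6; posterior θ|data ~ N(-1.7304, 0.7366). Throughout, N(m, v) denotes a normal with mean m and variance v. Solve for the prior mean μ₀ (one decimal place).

μ₀ = -7.3

The posterior mean is a precision-weighted average: μ_n = (τ₀μ₀ + τ_data·x̄)/(τ₀+τ_data), with τ₀=1/σ₀² and τ_data=n/σ².
Here τ₀ = 1/32.2 = 0.031056 and τ_data = 13/9.8 = 1.326531, so τ_n = 1.357587.
Rearranging for μ₀: μ₀ = (μ_n·τ_n − τ_data·x̄)/τ₀ = (-1.7304·1.357587 − 1.326531·-1.6) / 0.031056 = -0.226719/0.031056 ≈ -7.3.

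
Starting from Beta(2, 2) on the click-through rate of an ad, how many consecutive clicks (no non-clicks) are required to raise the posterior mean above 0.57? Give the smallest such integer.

After k clicks and 0 non-clicks the posterior is Beta(2+k, 2), with mean (2+k)/(2+2+k).
Set (2+k)/(4+k) > 0.57 and solve: k > (0.57·4 − 2)/(1 − 0.57) = 0.651.
The smallest integer exceeding 0.651 is 1, and checking k=1: (3)/(5) = 0.6000 > 0.57.

k = 1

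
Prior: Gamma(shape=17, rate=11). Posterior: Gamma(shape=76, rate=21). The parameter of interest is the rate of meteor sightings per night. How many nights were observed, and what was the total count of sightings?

n = 10 nights with total 59 sightings

A Gamma(α, β) prior (rate parametrization) on a Poisson rate with n observations summing to S gives posterior Gamma(α+S, β+n).
Matching: Σxᵢ = 76 − 17 = 59 and n = 21 − 11 = 10.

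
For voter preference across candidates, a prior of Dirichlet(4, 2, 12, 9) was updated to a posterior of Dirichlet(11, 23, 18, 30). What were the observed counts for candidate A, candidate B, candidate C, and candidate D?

For a Dirichlet(α) prior with multinomial counts c, the posterior is Dirichlet(α + c) componentwise.
Counts are posterior − prior componentwise: 11−4=7, 23−2=21, 18−12=6, 30−9=21.

counts (7, 21, 6, 21)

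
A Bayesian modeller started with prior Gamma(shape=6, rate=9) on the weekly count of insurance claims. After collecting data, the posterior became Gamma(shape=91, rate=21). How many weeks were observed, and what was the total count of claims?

n = 12 weeks with total 85 claims

A Gamma(α, β) prior (rate parametrization) on a Poisson rate with n observations summing to S gives posterior Gamma(α+S, β+n).
Matching: Σxᵢ = 91 − 6 = 85 and n = 21 − 9 = 12.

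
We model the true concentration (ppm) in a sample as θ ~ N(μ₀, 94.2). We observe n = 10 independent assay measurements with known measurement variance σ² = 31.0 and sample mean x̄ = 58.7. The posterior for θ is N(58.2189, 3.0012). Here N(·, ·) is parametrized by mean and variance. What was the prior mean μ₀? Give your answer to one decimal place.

μ₀ = 43.6

With known observation variance, the Normal–Normal posterior has precision τ_n = τ₀ + n/σ² and mean μ_n = (τ₀μ₀ + (n/σ²)x̄)/τ_n.
Here τ₀ = 1/94.2 = 0.010616 and τ_data = 10/31.0 = 0.322581, so τ_n = 0.333197.
Rearranging for μ₀: μ₀ = (μ_n·τ_n − τ_data·x̄)/τ₀ = (58.2189·0.333197 − 0.322581·58.7) / 0.010616 = 0.462858/0.010616 ≈ 43.6.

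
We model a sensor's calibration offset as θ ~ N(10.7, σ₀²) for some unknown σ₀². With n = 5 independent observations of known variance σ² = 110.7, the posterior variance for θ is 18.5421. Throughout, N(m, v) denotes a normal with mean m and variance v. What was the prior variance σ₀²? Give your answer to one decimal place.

Posterior precision equals prior precision plus data precision: 1/σ_n² = 1/σ₀² + n/σ².
So 1/σ₀² = 1/18.5421 − 5/110.7 = 0.053931 − 0.045167 = 0.008764.
Hence σ₀² = 1/0.008764 ≈ 114.1.

σ₀² = 114.1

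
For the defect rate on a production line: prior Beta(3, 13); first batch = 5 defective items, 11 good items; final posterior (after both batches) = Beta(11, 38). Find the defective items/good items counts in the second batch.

3 defective items and 14 good items

Sequential conjugate updates are equivalent to a single update on the pooled data, so total successes = posterior α − prior α and total failures = posterior β − prior β.
Total across both batches: 11−3=8 defective items, 38−13=25 good items.
Subtract the first batch: 8−5=3 defective items and 25−11=14 good items.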